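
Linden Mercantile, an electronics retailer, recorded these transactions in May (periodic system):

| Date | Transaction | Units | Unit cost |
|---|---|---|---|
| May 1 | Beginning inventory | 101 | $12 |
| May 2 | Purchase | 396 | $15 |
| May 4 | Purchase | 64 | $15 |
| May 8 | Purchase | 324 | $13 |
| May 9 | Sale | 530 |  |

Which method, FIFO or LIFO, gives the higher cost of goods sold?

FIFO COGS: 101 @ $12 + 396 @ $15 + 33 @ $15 = $7,647
LIFO COGS: 324 @ $13 + 64 @ $15 + 142 @ $15 = $7,302

FIFO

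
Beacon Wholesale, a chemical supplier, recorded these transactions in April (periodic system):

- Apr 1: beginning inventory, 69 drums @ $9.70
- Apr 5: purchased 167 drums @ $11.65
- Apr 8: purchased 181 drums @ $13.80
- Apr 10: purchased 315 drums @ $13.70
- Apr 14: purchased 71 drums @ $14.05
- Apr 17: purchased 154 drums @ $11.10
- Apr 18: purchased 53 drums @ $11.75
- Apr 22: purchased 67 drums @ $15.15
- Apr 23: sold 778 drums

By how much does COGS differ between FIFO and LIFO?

FIFO COGS: 69 @ $9.70 + 167 @ $11.65 + 181 @ $13.80 + 315 @ $13.70 + 46 @ $14.05 = $10,074.45
LIFO COGS: 67 @ $15.15 + 53 @ $11.75 + 154 @ $11.10 + 71 @ $14.05 + 315 @ $13.70 + 118 @ $13.80 = $10,288.65
Difference = |$10,074.45 − $10,288.65| = $214.20

$214.20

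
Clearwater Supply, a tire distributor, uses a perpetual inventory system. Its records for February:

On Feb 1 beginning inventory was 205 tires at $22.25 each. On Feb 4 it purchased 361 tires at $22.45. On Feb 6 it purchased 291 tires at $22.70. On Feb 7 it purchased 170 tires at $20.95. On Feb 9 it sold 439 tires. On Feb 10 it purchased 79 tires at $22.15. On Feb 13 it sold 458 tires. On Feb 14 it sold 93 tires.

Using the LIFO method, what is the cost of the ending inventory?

Ending inventory = $2,581.00

Feb 9, 439 sold [LIFO — newest first]: 170 @ $20.95 + 269 @ $22.70 = $9,667.80
Feb 13, 458 sold [LIFO — newest first]: 79 @ $22.15 + 22 @ $22.70 + 357 @ $22.45 = $10,263.90
Feb 14, 93 sold [LIFO — newest first]: 4 @ $22.45 + 89 @ $22.25 = $2,070.05
Total COGS = $9,667.80 + $10,263.90 + $2,070.05 = $22,001.75
Ending inventory: 116 @ $22.25 = $2,581.00
Check: goods available $24,582.75 = COGS $22,001.75 + ending $2,581.00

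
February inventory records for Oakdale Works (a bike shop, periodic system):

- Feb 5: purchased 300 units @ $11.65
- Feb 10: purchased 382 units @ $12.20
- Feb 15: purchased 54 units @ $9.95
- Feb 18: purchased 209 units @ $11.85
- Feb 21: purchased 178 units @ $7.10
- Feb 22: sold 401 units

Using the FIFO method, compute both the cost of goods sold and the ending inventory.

Feb 22, 401 sold [FIFO — oldest first]: 300 @ $11.65 + 101 @ $12.20 = $4,727.20
Ending inventory: 281 @ $12.20 + 54 @ $9.95 + 209 @ $11.85 + 178 @ $7.10 = $7,705.95
Check: goods available $12,433.15 = COGS $4,727.20 + ending $7,705.95

COGS = $4,727.20; ending inventory = $7,705.95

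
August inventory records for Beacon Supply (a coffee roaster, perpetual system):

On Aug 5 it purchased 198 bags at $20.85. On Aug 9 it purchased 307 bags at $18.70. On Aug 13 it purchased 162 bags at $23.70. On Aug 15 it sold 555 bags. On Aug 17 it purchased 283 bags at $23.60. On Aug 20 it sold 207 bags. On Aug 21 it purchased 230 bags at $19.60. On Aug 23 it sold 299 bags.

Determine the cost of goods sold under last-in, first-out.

COGS = $22,395.00

Aug 15, 555 sold [LIFO — newest first]: 162 @ $23.70 + 307 @ $18.70 + 86 @ $20.85 = $11,373.40
Aug 20, 207 sold [LIFO — newest first]: 207 @ $23.60 = $4,885.20
Aug 23, 299 sold [LIFO — newest first]: 230 @ $19.60 + 69 @ $23.60 = $6,136.40
Total COGS = $11,373.40 + $4,885.20 + $6,136.40 = $22,395.00
Ending inventory: 112 @ $20.85 + 7 @ $23.60 = $2,500.40
Check: goods available $24,895.40 = COGS $22,395.00 + ending $2,500.40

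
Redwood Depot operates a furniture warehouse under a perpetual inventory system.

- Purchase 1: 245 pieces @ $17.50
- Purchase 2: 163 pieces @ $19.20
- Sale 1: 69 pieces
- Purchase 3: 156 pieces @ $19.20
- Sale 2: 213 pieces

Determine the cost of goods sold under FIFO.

Sale 1 (69) [FIFO — oldest first]: 69 @ $17.50 = $1,207.50
Sale 2 (213) [FIFO — oldest first]: 176 @ $17.50 + 37 @ $19.20 = $3,790.40
Total COGS = $1,207.50 + $3,790.40 = $4,997.90
Ending inventory: 126 @ $19.20 + 156 @ $19.20 = $5,414.40

COGS = $4,997.90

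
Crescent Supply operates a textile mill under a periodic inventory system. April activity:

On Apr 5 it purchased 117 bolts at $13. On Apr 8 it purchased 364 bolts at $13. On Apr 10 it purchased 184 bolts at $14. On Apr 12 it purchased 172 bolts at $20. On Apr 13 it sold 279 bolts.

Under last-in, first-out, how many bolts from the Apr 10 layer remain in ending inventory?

77

Apr 13, 279 sold [LIFO — newest first]: 172 @ $20 + 107 @ $14 = $4,938
Ending inventory: 117 @ $13 + 364 @ $13 + 77 @ $14 = $7,331
Check: goods available $12,269 = COGS $4,938 + ending $7,331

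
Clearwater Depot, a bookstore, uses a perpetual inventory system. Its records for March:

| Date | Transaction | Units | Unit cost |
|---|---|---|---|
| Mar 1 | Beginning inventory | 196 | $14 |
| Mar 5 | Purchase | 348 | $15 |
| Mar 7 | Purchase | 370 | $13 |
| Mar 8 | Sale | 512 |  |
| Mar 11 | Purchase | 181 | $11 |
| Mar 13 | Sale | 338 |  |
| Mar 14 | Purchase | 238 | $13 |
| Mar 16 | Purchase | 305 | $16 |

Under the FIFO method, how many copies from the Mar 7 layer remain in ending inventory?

64

Mar 8, 512 sold [FIFO — oldest first]: 196 @ $14 + 316 @ $15 = $7,484
Mar 13, 338 sold [FIFO — oldest first]: 32 @ $15 + 306 @ $13 = $4,458
Total COGS = $7,484 + $4,458 = $11,942
Ending inventory: 64 @ $13 + 181 @ $11 + 238 @ $13 + 305 @ $16 = $10,797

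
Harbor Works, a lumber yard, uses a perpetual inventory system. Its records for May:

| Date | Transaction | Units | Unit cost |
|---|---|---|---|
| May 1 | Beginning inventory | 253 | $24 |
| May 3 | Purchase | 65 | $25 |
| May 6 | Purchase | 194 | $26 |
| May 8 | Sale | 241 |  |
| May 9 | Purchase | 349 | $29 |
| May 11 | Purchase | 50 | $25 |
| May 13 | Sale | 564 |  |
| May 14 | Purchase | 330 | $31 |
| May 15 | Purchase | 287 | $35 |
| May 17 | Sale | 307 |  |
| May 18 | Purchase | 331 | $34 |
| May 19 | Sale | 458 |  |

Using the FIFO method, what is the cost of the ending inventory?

Ending inventory = $9,826

May 8, 241 sold [FIFO — oldest first]: 241 @ $24 = $5,784
May 13, 564 sold [FIFO — oldest first]: 12 @ $24 + 65 @ $25 + 194 @ $26 + 293 @ $29 = $15,454
May 17, 307 sold [FIFO — oldest first]: 56 @ $29 + 50 @ $25 + 201 @ $31 = $9,105
May 19, 458 sold [FIFO — oldest first]: 129 @ $31 + 287 @ $35 + 42 @ $34 = $15,472
Total COGS = $5,784 + $15,454 + $9,105 + $15,472 = $45,815
Ending inventory: 289 @ $34 = $9,826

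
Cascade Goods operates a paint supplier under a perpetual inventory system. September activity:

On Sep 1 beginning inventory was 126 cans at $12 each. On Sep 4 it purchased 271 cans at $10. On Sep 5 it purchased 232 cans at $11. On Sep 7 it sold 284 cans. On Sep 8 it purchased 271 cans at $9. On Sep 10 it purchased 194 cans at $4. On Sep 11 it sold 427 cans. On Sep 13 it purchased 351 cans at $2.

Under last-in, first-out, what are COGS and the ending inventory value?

COGS = $5,945; ending inventory = $4,746

Sep 7, 284 sold [LIFO — newest first]: 232 @ $11 + 52 @ $10 = $3,072
Sep 11, 427 sold [LIFO — newest first]: 194 @ $4 + 233 @ $9 = $2,873
Total COGS = $3,072 + $2,873 = $5,945
Ending inventory: 126 @ $12 + 219 @ $10 + 38 @ $9 + 351 @ $2 = $4,746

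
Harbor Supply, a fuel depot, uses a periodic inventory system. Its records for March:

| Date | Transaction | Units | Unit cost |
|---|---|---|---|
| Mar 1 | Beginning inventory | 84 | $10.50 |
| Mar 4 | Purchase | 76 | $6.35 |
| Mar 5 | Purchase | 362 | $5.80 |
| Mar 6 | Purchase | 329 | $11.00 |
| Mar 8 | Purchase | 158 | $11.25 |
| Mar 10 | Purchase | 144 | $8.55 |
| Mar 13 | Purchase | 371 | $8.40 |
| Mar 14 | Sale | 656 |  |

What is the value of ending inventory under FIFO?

Ending inventory = $8,270.10

Mar 14, 656 sold [FIFO — oldest first]: 84 @ $10.50 + 76 @ $6.35 + 362 @ $5.80 + 134 @ $11.00 = $4,938.20
Ending inventory: 195 @ $11.00 + 158 @ $11.25 + 144 @ $8.55 + 371 @ $8.40 = $8,270.10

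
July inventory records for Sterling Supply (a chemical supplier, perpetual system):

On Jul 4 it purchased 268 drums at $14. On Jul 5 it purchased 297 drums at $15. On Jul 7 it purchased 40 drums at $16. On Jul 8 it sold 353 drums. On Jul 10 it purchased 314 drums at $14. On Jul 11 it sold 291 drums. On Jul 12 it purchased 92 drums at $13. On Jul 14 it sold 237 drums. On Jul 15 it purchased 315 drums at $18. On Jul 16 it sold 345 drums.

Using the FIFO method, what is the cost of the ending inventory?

Jul 8, 353 sold [FIFO — oldest first]: 268 @ $14 + 85 @ $15 = $5,027
Jul 11, 291 sold [FIFO — oldest first]: 212 @ $15 + 40 @ $16 + 39 @ $14 = $4,366
Jul 14, 237 sold [FIFO — oldest first]: 237 @ $14 = $3,318
Jul 16, 345 sold [FIFO — oldest first]: 38 @ $14 + 92 @ $13 + 215 @ $18 = $5,598
Total COGS = $5,027 + $4,366 + $3,318 + $5,598 = $18,309
Ending inventory: 100 @ $18 = $1,800

Ending inventory = $1,800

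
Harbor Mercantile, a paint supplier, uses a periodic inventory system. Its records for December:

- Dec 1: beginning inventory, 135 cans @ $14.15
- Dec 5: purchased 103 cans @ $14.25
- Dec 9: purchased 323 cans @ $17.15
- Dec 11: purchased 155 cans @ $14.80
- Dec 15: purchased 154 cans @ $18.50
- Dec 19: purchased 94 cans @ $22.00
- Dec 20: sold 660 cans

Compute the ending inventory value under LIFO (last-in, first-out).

Ending inventory = $4,509.90

Dec 20, 660 sold [LIFO — newest first]: 94 @ $22.00 + 154 @ $18.50 + 155 @ $14.80 + 257 @ $17.15 = $11,618.55
Ending inventory: 135 @ $14.15 + 103 @ $14.25 + 66 @ $17.15 = $4,509.90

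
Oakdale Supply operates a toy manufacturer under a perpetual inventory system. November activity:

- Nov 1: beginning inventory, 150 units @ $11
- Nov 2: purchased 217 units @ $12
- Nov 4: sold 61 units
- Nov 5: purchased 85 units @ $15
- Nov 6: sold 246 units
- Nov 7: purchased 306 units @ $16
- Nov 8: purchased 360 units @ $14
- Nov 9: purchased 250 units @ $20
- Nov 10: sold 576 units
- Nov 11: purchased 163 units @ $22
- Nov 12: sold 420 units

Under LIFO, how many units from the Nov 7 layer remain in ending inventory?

83

Nov 4, 61 sold [LIFO — newest first]: 61 @ $12 = $732
Nov 6, 246 sold [LIFO — newest first]: 85 @ $15 + 156 @ $12 + 5 @ $11 = $3,202
Nov 10, 576 sold [LIFO — newest first]: 250 @ $20 + 326 @ $14 = $9,564
Nov 12, 420 sold [LIFO — newest first]: 163 @ $22 + 34 @ $14 + 223 @ $16 = $7,630
Total COGS = $732 + $3,202 + $9,564 + $7,630 = $21,128
Ending inventory: 145 @ $11 + 83 @ $16 = $2,923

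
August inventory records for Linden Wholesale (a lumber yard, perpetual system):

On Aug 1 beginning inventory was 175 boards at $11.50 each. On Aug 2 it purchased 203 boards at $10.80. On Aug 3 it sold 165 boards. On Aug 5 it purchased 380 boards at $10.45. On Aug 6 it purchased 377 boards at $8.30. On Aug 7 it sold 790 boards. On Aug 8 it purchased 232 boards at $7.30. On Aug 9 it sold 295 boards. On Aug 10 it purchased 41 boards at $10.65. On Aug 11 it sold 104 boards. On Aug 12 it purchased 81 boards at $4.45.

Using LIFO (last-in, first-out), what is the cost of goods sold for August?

Aug 3, 165 sold [LIFO — newest first]: 165 @ $10.80 = $1,782.00
Aug 7, 790 sold [LIFO — newest first]: 377 @ $8.30 + 380 @ $10.45 + 33 @ $10.80 = $7,456.50
Aug 9, 295 sold [LIFO — newest first]: 232 @ $7.30 + 5 @ $10.80 + 58 @ $11.50 = $2,414.60
Aug 11, 104 sold [LIFO — newest first]: 41 @ $10.65 + 63 @ $11.50 = $1,161.15
Total COGS = $1,782.00 + $7,456.50 + $2,414.60 + $1,161.15 = $12,814.25
Ending inventory: 54 @ $11.50 + 81 @ $4.45 = $981.45

COGS = $12,814.25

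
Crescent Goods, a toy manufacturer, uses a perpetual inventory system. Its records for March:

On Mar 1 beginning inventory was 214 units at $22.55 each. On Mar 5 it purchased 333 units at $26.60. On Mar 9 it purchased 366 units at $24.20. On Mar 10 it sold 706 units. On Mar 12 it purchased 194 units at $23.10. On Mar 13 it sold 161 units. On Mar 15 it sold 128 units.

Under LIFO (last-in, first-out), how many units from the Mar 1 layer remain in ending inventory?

Mar 10, 706 sold [LIFO — newest first]: 366 @ $24.20 + 333 @ $26.60 + 7 @ $22.55 = $17,872.85
Mar 13, 161 sold [LIFO — newest first]: 161 @ $23.10 = $3,719.10
Mar 15, 128 sold [LIFO — newest first]: 33 @ $23.10 + 95 @ $22.55 = $2,904.55
Total COGS = $17,872.85 + $3,719.10 + $2,904.55 = $24,496.50
Ending inventory: 112 @ $22.55 = $2,525.60
Check: goods available $27,022.10 = COGS $24,496.50 + ending $2,525.60

112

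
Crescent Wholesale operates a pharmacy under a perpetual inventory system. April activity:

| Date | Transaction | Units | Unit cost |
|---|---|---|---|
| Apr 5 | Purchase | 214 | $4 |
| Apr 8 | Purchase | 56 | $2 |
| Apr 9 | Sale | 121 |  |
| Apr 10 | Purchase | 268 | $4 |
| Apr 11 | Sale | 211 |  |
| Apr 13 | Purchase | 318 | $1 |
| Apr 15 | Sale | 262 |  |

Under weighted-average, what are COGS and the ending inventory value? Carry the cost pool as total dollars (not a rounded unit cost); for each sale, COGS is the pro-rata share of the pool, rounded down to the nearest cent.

COGS = $1,802.26; ending inventory = $555.74

After Apr 5: 214 on hand, pool $856.00 (≈ $4.0000 each)
After Apr 8: 270 on hand, pool $968.00 (≈ $3.5852 each)
Apr 9, sell 121: 121/270 × $968.00 → $433.80
After Apr 10: 417 on hand, pool $1,606.20 (≈ $3.8518 each)
Apr 11, sell 211: 211/417 × $1,606.20 → $812.72
After Apr 13: 524 on hand, pool $1,111.48 (≈ $2.1211 each)
Apr 15, sell 262: 262/524 × $1,111.48 → $555.74
Total COGS = $433.80 + $812.72 + $555.74 = $1,802.26
Ending inventory (cost pool remaining) = $555.74
Check: goods available $2,358.00 = COGS $1,802.26 + ending $555.74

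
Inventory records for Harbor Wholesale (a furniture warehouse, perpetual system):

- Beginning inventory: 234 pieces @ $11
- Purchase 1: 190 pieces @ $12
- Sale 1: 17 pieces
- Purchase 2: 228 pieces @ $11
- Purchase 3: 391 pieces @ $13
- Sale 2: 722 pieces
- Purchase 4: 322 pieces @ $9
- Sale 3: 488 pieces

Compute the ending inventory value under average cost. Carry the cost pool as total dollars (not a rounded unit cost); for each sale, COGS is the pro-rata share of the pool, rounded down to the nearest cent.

Ending inventory = $1,439.03

After Beginning: 234 on hand, pool $2,574.00 (≈ $11.0000 each)
After Purchase 1: 424 on hand, pool $4,854.00 (≈ $11.4481 each)
Sale 1, sell 17: 17/424 × $4,854.00 → $194.61
After Purchase 2: 635 on hand, pool $7,167.39 (≈ $11.2872 each)
After Purchase 3: 1026 on hand, pool $12,250.39 (≈ $11.9400 each)
Sale 2, sell 722: 722/1026 × $12,250.39 → $8,620.64
After Purchase 4: 626 on hand, pool $6,527.75 (≈ $10.4277 each)
Sale 3, sell 488: 488/626 × $6,527.75 → $5,088.72
Total COGS = $194.61 + $8,620.64 + $5,088.72 = $13,903.97
Ending inventory (cost pool remaining) = $1,439.03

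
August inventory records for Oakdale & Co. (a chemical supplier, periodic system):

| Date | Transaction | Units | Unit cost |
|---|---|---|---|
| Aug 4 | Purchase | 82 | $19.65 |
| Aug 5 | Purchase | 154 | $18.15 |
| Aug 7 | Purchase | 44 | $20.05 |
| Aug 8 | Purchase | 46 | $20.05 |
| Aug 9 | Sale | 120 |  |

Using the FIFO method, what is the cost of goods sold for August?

COGS = $2,301.00

Aug 9, 120 sold [FIFO — oldest first]: 82 @ $19.65 + 38 @ $18.15 = $2,301.00
Ending inventory: 116 @ $18.15 + 44 @ $20.05 + 46 @ $20.05 = $3,909.90
Check: goods available $6,210.90 = COGS $2,301.00 + ending $3,909.90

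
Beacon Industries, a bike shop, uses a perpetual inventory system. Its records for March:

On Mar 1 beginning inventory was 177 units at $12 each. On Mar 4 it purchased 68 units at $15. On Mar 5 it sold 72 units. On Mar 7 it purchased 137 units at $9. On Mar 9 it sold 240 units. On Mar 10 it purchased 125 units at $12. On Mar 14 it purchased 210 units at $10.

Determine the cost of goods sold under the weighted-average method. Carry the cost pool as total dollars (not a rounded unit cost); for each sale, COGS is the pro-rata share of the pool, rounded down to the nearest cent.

COGS = $3,597.27

After Mar 1: 177 on hand, pool $2,124.00 (≈ $12.0000 each)
After Mar 4: 245 on hand, pool $3,144.00 (≈ $12.8327 each)
Mar 5, sell 72: 72/245 × $3,144.00 → $923.95
After Mar 7: 310 on hand, pool $3,453.05 (≈ $11.1389 each)
Mar 9, sell 240: 240/310 × $3,453.05 → $2,673.32
After Mar 10: 195 on hand, pool $2,279.73 (≈ $11.6909 each)
After Mar 14: 405 on hand, pool $4,379.73 (≈ $10.8141 each)
Total COGS = $923.95 + $2,673.32 = $3,597.27
Ending inventory (cost pool remaining) = $4,379.73
Check: goods available $7,977.00 = COGS $3,597.27 + ending $4,379.73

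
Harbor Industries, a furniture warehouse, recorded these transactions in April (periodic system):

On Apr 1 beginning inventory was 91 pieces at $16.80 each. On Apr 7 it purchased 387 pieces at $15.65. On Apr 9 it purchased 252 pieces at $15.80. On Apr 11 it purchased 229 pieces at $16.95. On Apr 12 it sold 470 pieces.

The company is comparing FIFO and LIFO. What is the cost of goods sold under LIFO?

COGS = $7,689.35

FIFO COGS: 91 @ $16.80 + 379 @ $15.65 = $7,460.15
LIFO COGS: 229 @ $16.95 + 241 @ $15.80 = $7,689.35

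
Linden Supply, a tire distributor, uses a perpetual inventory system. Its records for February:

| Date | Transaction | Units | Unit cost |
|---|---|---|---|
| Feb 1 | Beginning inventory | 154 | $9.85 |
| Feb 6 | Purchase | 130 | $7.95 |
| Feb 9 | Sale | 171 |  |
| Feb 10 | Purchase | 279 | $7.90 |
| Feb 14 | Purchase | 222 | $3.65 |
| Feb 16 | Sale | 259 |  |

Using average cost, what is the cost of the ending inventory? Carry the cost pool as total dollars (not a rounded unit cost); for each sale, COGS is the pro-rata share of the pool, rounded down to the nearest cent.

After Feb 1: 154 on hand, pool $1,516.90 (≈ $9.8500 each)
After Feb 6: 284 on hand, pool $2,550.40 (≈ $8.9803 each)
Feb 9, sell 171: 171/284 × $2,550.40 → $1,535.62
After Feb 10: 392 on hand, pool $3,218.88 (≈ $8.2114 each)
After Feb 14: 614 on hand, pool $4,029.18 (≈ $6.5622 each)
Feb 16, sell 259: 259/614 × $4,029.18 → $1,699.60
Total COGS = $1,535.62 + $1,699.60 = $3,235.22
Ending inventory (cost pool remaining) = $2,329.58
Check: goods available $5,564.80 = COGS $3,235.22 + ending $2,329.58

Ending inventory = $2,329.58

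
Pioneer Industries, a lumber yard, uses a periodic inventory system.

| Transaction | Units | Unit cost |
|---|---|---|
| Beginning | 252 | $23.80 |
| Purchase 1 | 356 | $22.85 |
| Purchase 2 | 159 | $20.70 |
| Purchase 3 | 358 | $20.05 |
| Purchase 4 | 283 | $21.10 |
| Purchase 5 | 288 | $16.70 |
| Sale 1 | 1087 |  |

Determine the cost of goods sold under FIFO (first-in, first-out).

Sale 1 (1087) [FIFO — oldest first]: 252 @ $23.80 + 356 @ $22.85 + 159 @ $20.70 + 320 @ $20.05 = $23,839.50
Ending inventory: 38 @ $20.05 + 283 @ $21.10 + 288 @ $16.70 = $11,542.80
Check: goods available $35,382.30 = COGS $23,839.50 + ending $11,542.80

COGS = $23,839.50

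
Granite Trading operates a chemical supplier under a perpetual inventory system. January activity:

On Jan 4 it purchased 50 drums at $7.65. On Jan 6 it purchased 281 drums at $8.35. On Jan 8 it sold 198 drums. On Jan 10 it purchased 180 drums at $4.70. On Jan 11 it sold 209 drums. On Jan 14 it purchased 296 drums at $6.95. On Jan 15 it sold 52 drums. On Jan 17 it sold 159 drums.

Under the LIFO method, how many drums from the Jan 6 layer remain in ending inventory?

Jan 8, 198 sold [LIFO — newest first]: 198 @ $8.35 = $1,653.30
Jan 11, 209 sold [LIFO — newest first]: 180 @ $4.70 + 29 @ $8.35 = $1,088.15
Jan 15, 52 sold [LIFO — newest first]: 52 @ $6.95 = $361.40
Jan 17, 159 sold [LIFO — newest first]: 159 @ $6.95 = $1,105.05
Total COGS = $1,653.30 + $1,088.15 + $361.40 + $1,105.05 = $4,207.90
Ending inventory: 50 @ $7.65 + 54 @ $8.35 + 85 @ $6.95 = $1,424.15
Check: goods available $5,632.05 = COGS $4,207.90 + ending $1,424.15

54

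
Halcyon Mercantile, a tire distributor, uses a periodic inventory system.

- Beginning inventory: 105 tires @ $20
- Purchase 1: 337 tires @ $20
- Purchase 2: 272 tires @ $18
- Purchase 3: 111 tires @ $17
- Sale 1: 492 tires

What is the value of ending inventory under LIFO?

Sale 1 (492) [LIFO — newest first]: 111 @ $17 + 272 @ $18 + 109 @ $20 = $8,963
Ending inventory: 105 @ $20 + 228 @ $20 = $6,660

Ending inventory = $6,660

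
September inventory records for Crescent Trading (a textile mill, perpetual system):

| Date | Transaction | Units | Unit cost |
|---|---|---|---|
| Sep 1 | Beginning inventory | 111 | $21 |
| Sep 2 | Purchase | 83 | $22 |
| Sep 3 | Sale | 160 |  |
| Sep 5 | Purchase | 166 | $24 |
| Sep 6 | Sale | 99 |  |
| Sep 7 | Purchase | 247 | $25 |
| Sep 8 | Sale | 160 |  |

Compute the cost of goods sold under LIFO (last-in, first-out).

COGS = $9,819

Sep 3, 160 sold [LIFO — newest first]: 83 @ $22 + 77 @ $21 = $3,443
Sep 6, 99 sold [LIFO — newest first]: 99 @ $24 = $2,376
Sep 8, 160 sold [LIFO — newest first]: 160 @ $25 = $4,000
Total COGS = $3,443 + $2,376 + $4,000 = $9,819
Ending inventory: 34 @ $21 + 67 @ $24 + 87 @ $25 = $4,497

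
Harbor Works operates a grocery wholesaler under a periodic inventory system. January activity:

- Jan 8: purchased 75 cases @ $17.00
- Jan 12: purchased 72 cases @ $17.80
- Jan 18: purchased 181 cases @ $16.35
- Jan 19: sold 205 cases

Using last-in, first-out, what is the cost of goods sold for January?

Jan 19, 205 sold [LIFO — newest first]: 181 @ $16.35 + 24 @ $17.80 = $3,386.55
Ending inventory: 75 @ $17.00 + 48 @ $17.80 = $2,129.40

COGS = $3,386.55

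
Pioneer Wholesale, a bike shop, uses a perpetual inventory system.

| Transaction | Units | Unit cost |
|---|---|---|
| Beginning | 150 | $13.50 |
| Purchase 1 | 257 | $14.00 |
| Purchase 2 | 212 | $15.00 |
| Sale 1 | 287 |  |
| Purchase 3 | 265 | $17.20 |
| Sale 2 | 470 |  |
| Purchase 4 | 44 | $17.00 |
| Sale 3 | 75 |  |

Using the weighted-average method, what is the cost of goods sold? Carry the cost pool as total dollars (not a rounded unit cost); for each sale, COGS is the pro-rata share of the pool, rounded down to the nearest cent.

After Beginning: 150 on hand, pool $2,025.00 (≈ $13.5000 each)
After Purchase 1: 407 on hand, pool $5,623.00 (≈ $13.8157 each)
After Purchase 2: 619 on hand, pool $8,803.00 (≈ $14.2213 each)
Sale 1, sell 287: 287/619 × $8,803.00 → $4,081.52
After Purchase 3: 597 on hand, pool $9,279.48 (≈ $15.5435 each)
Sale 2, sell 470: 470/597 × $9,279.48 → $7,305.45
After Purchase 4: 171 on hand, pool $2,722.03 (≈ $15.9183 each)
Sale 3, sell 75: 75/171 × $2,722.03 → $1,193.87
Total COGS = $4,081.52 + $7,305.45 + $1,193.87 = $12,580.84
Ending inventory (cost pool remaining) = $1,528.16

COGS = $12,580.84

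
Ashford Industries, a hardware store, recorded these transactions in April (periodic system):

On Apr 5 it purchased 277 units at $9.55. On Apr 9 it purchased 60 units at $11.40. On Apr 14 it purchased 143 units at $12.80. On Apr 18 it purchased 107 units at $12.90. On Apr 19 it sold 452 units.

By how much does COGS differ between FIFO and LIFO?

$449.45

FIFO COGS: 277 @ $9.55 + 60 @ $11.40 + 115 @ $12.80 = $4,801.35
LIFO COGS: 107 @ $12.90 + 143 @ $12.80 + 60 @ $11.40 + 142 @ $9.55 = $5,250.80
Difference = |$4,801.35 − $5,250.80| = $449.45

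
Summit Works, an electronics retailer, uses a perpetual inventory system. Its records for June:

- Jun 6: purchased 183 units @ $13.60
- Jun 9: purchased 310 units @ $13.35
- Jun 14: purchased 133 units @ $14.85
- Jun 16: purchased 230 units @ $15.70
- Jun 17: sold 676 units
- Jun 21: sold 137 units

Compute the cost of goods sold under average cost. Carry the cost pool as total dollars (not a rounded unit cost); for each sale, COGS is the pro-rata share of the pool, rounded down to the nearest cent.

COGS = $11,599.82

After Jun 6: 183 on hand, pool $2,488.80 (≈ $13.6000 each)
After Jun 9: 493 on hand, pool $6,627.30 (≈ $13.4428 each)
After Jun 14: 626 on hand, pool $8,602.35 (≈ $13.7418 each)
After Jun 16: 856 on hand, pool $12,213.35 (≈ $14.2679 each)
Jun 17, sell 676: 676/856 × $12,213.35 → $9,645.12
Jun 21, sell 137: 137/180 × $2,568.23 → $1,954.70
Total COGS = $9,645.12 + $1,954.70 = $11,599.82
Ending inventory (cost pool remaining) = $613.53
Check: goods available $12,213.35 = COGS $11,599.82 + ending $613.53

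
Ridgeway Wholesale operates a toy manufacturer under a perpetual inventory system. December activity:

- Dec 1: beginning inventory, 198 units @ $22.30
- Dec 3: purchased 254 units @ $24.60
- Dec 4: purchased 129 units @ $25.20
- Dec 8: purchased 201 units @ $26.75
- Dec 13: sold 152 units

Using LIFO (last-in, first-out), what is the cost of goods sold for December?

Dec 13, 152 sold [LIFO — newest first]: 152 @ $26.75 = $4,066.00
Ending inventory: 198 @ $22.30 + 254 @ $24.60 + 129 @ $25.20 + 49 @ $26.75 = $15,225.35
Check: goods available $19,291.35 = COGS $4,066.00 + ending $15,225.35

COGS = $4,066.00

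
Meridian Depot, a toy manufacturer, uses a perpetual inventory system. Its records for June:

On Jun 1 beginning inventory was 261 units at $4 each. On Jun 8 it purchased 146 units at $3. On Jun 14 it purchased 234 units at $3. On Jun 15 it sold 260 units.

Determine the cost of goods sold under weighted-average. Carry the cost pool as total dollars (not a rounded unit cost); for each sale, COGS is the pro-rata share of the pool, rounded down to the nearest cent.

COGS = $885.86

After Jun 1: 261 on hand, pool $1,044.00 (≈ $4.0000 each)
After Jun 8: 407 on hand, pool $1,482.00 (≈ $3.6413 each)
After Jun 14: 641 on hand, pool $2,184.00 (≈ $3.4072 each)
Jun 15, sell 260: 260/641 × $2,184.00 → $885.86
Ending inventory (cost pool remaining) = $1,298.14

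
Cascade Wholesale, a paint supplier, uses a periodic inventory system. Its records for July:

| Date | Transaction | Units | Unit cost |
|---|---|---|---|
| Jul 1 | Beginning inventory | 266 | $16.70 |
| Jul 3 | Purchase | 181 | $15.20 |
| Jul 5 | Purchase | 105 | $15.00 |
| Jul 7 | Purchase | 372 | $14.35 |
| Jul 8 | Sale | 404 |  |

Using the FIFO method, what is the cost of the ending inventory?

Ending inventory = $7,566.80

Jul 8, 404 sold [FIFO — oldest first]: 266 @ $16.70 + 138 @ $15.20 = $6,539.80
Ending inventory: 43 @ $15.20 + 105 @ $15.00 + 372 @ $14.35 = $7,566.80
Check: goods available $14,106.60 = COGS $6,539.80 + ending $7,566.80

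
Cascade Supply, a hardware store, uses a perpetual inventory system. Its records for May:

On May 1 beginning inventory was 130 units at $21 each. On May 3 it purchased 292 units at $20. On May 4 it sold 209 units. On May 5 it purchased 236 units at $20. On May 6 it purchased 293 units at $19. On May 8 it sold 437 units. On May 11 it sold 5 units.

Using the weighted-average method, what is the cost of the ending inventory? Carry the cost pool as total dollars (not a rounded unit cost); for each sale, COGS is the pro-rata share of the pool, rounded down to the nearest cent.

Ending inventory = $5,908.08

After May 1: 130 on hand, pool $2,730.00 (≈ $21.0000 each)
After May 3: 422 on hand, pool $8,570.00 (≈ $20.3081 each)
May 4, sell 209: 209/422 × $8,570.00 → $4,244.38
After May 5: 449 on hand, pool $9,045.62 (≈ $20.1461 each)
After May 6: 742 on hand, pool $14,612.62 (≈ $19.6936 each)
May 8, sell 437: 437/742 × $14,612.62 → $8,606.08
May 11, sell 5: 5/305 × $6,006.54 → $98.46
Total COGS = $4,244.38 + $8,606.08 + $98.46 = $12,948.92
Ending inventory (cost pool remaining) = $5,908.08
Check: goods available $18,857.00 = COGS $12,948.92 + ending $5,908.08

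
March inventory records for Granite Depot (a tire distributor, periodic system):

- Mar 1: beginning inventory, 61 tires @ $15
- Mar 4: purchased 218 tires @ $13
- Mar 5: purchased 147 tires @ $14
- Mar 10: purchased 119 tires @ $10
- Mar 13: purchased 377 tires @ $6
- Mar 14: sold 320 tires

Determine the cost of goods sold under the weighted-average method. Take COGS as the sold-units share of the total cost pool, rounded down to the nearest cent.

COGS = $3,213.53

Mar 14, sell 320: 320/922 × $9,259.00 → $3,213.53
Ending inventory (cost pool remaining) = $6,045.47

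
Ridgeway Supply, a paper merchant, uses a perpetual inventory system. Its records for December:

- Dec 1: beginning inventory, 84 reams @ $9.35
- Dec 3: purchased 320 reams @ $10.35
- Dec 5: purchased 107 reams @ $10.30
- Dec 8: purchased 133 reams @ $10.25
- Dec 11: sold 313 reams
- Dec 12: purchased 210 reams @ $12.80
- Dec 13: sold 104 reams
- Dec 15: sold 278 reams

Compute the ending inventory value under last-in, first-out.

Ending inventory = $1,561.65

Dec 11, 313 sold [LIFO — newest first]: 133 @ $10.25 + 107 @ $10.30 + 73 @ $10.35 = $3,220.90
Dec 13, 104 sold [LIFO — newest first]: 104 @ $12.80 = $1,331.20
Dec 15, 278 sold [LIFO — newest first]: 106 @ $12.80 + 172 @ $10.35 = $3,137.00
Total COGS = $3,220.90 + $1,331.20 + $3,137.00 = $7,689.10
Ending inventory: 84 @ $9.35 + 75 @ $10.35 = $1,561.65
Check: goods available $9,250.75 = COGS $7,689.10 + ending $1,561.65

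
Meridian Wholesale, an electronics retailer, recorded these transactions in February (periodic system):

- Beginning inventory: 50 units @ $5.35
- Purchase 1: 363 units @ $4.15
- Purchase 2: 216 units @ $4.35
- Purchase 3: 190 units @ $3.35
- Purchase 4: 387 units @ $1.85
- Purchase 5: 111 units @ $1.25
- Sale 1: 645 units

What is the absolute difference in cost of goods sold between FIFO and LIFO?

FIFO COGS: 50 @ $5.35 + 363 @ $4.15 + 216 @ $4.35 + 16 @ $3.35 = $2,767.15
LIFO COGS: 111 @ $1.25 + 387 @ $1.85 + 147 @ $3.35 = $1,347.15
Difference = |$2,767.15 − $1,347.15| = $1,420.00

$1,420.00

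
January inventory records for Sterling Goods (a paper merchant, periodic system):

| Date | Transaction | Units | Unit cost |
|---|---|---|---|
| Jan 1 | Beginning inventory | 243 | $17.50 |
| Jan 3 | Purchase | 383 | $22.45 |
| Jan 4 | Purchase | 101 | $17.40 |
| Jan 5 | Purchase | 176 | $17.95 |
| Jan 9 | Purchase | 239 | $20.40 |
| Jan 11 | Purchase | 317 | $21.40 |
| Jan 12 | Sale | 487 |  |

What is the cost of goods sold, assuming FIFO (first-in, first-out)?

COGS = $9,730.30

Jan 12, 487 sold [FIFO — oldest first]: 243 @ $17.50 + 244 @ $22.45 = $9,730.30
Ending inventory: 139 @ $22.45 + 101 @ $17.40 + 176 @ $17.95 + 239 @ $20.40 + 317 @ $21.40 = $19,696.55
Check: goods available $29,426.85 = COGS $9,730.30 + ending $19,696.55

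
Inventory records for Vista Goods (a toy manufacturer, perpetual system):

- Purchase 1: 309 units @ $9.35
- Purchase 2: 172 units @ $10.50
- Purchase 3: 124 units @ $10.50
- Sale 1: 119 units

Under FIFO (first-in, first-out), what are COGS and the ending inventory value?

COGS = $1,112.65; ending inventory = $4,884.50

Sale 1 (119) [FIFO — oldest first]: 119 @ $9.35 = $1,112.65
Ending inventory: 190 @ $9.35 + 172 @ $10.50 + 124 @ $10.50 = $4,884.50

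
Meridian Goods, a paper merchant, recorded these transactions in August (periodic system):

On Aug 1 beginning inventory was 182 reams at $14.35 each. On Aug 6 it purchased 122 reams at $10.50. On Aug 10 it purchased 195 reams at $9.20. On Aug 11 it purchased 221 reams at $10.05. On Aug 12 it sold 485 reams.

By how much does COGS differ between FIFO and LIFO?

$818.35

FIFO COGS: 182 @ $14.35 + 122 @ $10.50 + 181 @ $9.20 = $5,557.90
LIFO COGS: 221 @ $10.05 + 195 @ $9.20 + 69 @ $10.50 = $4,739.55
Difference = |$5,557.90 − $4,739.55| = $818.35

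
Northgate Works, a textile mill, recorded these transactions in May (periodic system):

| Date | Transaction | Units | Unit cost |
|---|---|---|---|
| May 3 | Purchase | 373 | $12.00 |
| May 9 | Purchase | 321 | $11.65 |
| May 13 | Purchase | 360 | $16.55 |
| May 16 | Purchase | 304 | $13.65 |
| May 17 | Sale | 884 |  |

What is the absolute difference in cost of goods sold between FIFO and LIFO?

FIFO COGS: 373 @ $12.00 + 321 @ $11.65 + 190 @ $16.55 = $11,360.15
LIFO COGS: 304 @ $13.65 + 360 @ $16.55 + 220 @ $11.65 = $12,670.60
Difference = |$11,360.15 − $12,670.60| = $1,310.45

$1,310.45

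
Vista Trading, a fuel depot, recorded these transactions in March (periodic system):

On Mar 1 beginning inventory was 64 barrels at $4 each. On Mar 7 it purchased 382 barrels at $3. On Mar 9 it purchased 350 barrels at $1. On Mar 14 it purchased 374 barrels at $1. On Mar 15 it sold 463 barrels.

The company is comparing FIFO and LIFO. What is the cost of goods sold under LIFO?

COGS = $463

FIFO COGS: 64 @ $4 + 382 @ $3 + 17 @ $1 = $1,419
LIFO COGS: 374 @ $1 + 89 @ $1 = $463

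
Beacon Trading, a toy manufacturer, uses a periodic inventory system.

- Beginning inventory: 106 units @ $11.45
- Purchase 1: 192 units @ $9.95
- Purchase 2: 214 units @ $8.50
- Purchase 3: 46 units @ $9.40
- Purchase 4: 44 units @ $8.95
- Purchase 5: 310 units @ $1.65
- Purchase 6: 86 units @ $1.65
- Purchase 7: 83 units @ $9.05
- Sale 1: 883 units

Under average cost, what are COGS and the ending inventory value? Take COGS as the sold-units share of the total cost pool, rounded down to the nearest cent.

Sale 1, sell 883: 883/1081 × $7,173.85 → $5,859.86
Ending inventory (cost pool remaining) = $1,313.99

COGS = $5,859.86; ending inventory = $1,313.99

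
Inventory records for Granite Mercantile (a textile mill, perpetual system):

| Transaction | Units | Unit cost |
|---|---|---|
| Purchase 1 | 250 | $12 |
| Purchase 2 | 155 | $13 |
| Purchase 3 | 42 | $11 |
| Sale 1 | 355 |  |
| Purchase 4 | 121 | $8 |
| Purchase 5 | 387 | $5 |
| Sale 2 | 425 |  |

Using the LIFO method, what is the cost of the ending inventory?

Ending inventory = $1,768

Sale 1 (355) [LIFO — newest first]: 42 @ $11 + 155 @ $13 + 158 @ $12 = $4,373
Sale 2 (425) [LIFO — newest first]: 387 @ $5 + 38 @ $8 = $2,239
Total COGS = $4,373 + $2,239 = $6,612
Ending inventory: 92 @ $12 + 83 @ $8 = $1,768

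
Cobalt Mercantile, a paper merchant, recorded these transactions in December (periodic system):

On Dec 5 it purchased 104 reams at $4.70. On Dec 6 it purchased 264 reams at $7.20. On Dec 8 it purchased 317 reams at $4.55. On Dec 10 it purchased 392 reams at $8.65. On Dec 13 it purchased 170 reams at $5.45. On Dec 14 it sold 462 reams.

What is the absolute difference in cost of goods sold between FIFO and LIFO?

FIFO COGS: 104 @ $4.70 + 264 @ $7.20 + 94 @ $4.55 = $2,817.30
LIFO COGS: 170 @ $5.45 + 292 @ $8.65 = $3,452.30
Difference = |$2,817.30 − $3,452.30| = $635.00

$635.00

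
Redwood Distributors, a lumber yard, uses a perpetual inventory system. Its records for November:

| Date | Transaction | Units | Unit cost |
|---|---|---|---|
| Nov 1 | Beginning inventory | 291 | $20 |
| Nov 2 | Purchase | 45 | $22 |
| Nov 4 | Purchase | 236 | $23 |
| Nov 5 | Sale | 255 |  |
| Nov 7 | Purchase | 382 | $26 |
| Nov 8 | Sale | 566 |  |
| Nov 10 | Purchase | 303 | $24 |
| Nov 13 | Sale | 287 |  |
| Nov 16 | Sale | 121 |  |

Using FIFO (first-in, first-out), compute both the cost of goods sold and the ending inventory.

Nov 5, 255 sold [FIFO — oldest first]: 255 @ $20 = $5,100
Nov 8, 566 sold [FIFO — oldest first]: 36 @ $20 + 45 @ $22 + 236 @ $23 + 249 @ $26 = $13,612
Nov 13, 287 sold [FIFO — oldest first]: 133 @ $26 + 154 @ $24 = $7,154
Nov 16, 121 sold [FIFO — oldest first]: 121 @ $24 = $2,904
Total COGS = $5,100 + $13,612 + $7,154 + $2,904 = $28,770
Ending inventory: 28 @ $24 = $672
Check: goods available $29,442 = COGS $28,770 + ending $672

COGS = $28,770; ending inventory = $672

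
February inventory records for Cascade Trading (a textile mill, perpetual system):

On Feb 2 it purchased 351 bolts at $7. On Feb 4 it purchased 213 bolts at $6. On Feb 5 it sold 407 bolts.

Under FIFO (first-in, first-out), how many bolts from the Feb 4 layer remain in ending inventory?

157

Feb 5, 407 sold [FIFO — oldest first]: 351 @ $7 + 56 @ $6 = $2,793
Ending inventory: 157 @ $6 = $942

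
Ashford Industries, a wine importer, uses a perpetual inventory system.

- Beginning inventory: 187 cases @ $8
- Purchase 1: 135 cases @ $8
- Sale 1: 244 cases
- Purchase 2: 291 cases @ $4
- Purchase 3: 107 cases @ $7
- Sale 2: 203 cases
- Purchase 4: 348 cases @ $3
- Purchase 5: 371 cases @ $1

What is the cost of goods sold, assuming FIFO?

Sale 1 (244) [FIFO — oldest first]: 187 @ $8 + 57 @ $8 = $1,952
Sale 2 (203) [FIFO — oldest first]: 78 @ $8 + 125 @ $4 = $1,124
Total COGS = $1,952 + $1,124 = $3,076
Ending inventory: 166 @ $4 + 107 @ $7 + 348 @ $3 + 371 @ $1 = $2,828

COGS = $3,076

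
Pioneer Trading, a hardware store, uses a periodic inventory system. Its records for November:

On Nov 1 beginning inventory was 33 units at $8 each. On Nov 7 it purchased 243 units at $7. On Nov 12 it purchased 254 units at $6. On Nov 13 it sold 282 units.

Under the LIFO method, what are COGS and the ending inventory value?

Nov 13, 282 sold [LIFO — newest first]: 254 @ $6 + 28 @ $7 = $1,720
Ending inventory: 33 @ $8 + 215 @ $7 = $1,769

COGS = $1,720; ending inventory = $1,769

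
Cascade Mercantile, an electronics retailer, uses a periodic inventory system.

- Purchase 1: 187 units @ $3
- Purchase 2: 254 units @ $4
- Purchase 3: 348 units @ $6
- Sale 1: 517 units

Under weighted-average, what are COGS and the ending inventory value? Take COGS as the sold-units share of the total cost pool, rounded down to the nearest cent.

Sale 1, sell 517: 517/789 × $3,665.00 → $2,401.52
Ending inventory (cost pool remaining) = $1,263.48
Check: goods available $3,665.00 = COGS $2,401.52 + ending $1,263.48

COGS = $2,401.52; ending inventory = $1,263.48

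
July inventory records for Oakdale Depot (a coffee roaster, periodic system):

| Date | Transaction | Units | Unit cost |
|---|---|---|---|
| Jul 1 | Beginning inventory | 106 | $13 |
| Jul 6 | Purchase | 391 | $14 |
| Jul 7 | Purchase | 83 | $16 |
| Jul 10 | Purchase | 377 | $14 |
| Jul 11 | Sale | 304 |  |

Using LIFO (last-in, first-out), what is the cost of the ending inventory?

Jul 11, 304 sold [LIFO — newest first]: 304 @ $14 = $4,256
Ending inventory: 106 @ $13 + 391 @ $14 + 83 @ $16 + 73 @ $14 = $9,202
Check: goods available $13,458 = COGS $4,256 + ending $9,202

Ending inventory = $9,202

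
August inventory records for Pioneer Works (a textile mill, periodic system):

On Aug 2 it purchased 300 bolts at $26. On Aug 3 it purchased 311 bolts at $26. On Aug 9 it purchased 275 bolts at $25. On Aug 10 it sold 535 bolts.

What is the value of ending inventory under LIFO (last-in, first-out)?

Aug 10, 535 sold [LIFO — newest first]: 275 @ $25 + 260 @ $26 = $13,635
Ending inventory: 300 @ $26 + 51 @ $26 = $9,126

Ending inventory = $9,126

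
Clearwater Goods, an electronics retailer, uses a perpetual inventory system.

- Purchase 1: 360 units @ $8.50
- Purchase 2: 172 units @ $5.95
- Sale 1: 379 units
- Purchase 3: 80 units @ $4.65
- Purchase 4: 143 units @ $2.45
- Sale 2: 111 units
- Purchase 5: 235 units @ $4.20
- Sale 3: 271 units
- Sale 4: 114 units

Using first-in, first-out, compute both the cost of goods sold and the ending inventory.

Sale 1 (379) [FIFO — oldest first]: 360 @ $8.50 + 19 @ $5.95 = $3,173.05
Sale 2 (111) [FIFO — oldest first]: 111 @ $5.95 = $660.45
Sale 3 (271) [FIFO — oldest first]: 42 @ $5.95 + 80 @ $4.65 + 143 @ $2.45 + 6 @ $4.20 = $997.45
Sale 4 (114) [FIFO — oldest first]: 114 @ $4.20 = $478.80
Total COGS = $3,173.05 + $660.45 + $997.45 + $478.80 = $5,309.75
Ending inventory: 115 @ $4.20 = $483.00
Check: goods available $5,792.75 = COGS $5,309.75 + ending $483.00

COGS = $5,309.75; ending inventory = $483.00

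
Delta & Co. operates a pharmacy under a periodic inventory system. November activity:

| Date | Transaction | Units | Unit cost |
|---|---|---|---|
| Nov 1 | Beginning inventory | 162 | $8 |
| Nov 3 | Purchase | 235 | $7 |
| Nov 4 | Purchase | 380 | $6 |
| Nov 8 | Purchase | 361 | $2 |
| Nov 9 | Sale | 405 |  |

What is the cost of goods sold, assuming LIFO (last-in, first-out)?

COGS = $986

Nov 9, 405 sold [LIFO — newest first]: 361 @ $2 + 44 @ $6 = $986
Ending inventory: 162 @ $8 + 235 @ $7 + 336 @ $6 = $4,957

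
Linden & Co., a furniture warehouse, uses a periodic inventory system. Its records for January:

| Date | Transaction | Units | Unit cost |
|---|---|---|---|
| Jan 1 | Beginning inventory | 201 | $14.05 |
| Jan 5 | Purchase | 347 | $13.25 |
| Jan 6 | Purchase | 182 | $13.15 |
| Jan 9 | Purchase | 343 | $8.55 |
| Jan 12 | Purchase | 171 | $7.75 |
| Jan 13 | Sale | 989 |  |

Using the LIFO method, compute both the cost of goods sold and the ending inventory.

Jan 13, 989 sold [LIFO — newest first]: 171 @ $7.75 + 343 @ $8.55 + 182 @ $13.15 + 293 @ $13.25 = $10,533.45
Ending inventory: 201 @ $14.05 + 54 @ $13.25 = $3,539.55
Check: goods available $14,073.00 = COGS $10,533.45 + ending $3,539.55

COGS = $10,533.45; ending inventory = $3,539.55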